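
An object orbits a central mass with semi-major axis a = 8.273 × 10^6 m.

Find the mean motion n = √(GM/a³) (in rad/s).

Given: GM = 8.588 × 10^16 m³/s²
a = 8.273 × 10^6 m
GM = 8.588 × 10^16 m³/s²
a³ = 5.66225 × 10^20 m³
GM/a³ = (8.588 × 10^16) / (5.66225 × 10^20) = 0.000151671 s⁻²
n = √(GM/a³) = 0.0123155 rad/s ≈ 0.01232 rad/s

Final answer: n = 0.01232 rad/s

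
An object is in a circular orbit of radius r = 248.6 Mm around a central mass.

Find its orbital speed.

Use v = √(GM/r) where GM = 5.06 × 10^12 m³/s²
r = 248.6 Mm = 2.486 × 10^8 m
GM = 5.06 × 10^12 m³/s²
GM/r = (5.06 × 10^12) / (2.486 × 10^8) = 20354 m²/s²
v = √(GM/r) = 142.667 m/s ≈ 142.7 m/s

Final answer: 142.7 m/s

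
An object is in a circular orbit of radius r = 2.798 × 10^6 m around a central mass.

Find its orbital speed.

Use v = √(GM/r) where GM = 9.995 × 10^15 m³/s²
r = 2.798 × 10^6 m
GM = 9.995 × 10^15 m³/s²
GM/r = (9.995 × 10^15) / (2.798 × 10^6) = 3.57219 × 10^9 m²/s²
v = √(GM/r) = 59767.8 m/s ≈ 59.77 km/s

Final answer: 59.77 km/s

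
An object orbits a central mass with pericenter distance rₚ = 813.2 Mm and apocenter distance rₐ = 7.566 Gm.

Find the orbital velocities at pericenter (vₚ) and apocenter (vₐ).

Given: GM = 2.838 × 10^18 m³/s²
rₚ = 813.2 Mm = 8.132 × 10^8 m
rₐ = 7.566 Gm = 7.566 × 10^9 m
GM = 2.838 × 10^18 m³/s²
a = (rₚ + rₐ)/2 = 4.1896 × 10^9 m
Vis-viva: v² = GM (2/r − 1/a)
vₚ² = 2.838 × 10^18 × (2.45942 × 10^-9 − 2.38686 × 10^-10) = 6.30244 × 10^9 m²/s²
vₚ = 79387.9 m/s ≈ 79.39 km/s
vₐ² = 2.838 × 10^18 × (2.6434 × 10^-10 − 2.38686 × 10^-10) = 7.28066 × 10^7 m²/s²
vₐ = 8532.68 m/s ≈ 8.533 km/s

Final answer: vₚ = 79.39 km/s, vₐ = 8.533 km/s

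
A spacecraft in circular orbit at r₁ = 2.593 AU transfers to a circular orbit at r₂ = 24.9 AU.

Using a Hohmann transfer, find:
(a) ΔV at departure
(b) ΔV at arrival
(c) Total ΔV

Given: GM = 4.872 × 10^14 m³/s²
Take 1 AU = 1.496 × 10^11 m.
r₁ = 2.593 AU = 3.87913 × 10^11 m
r₂ = 24.9 AU = 3.72504 × 10^12 m
GM = 4.872 × 10^14 m³/s²
Transfer ellipse: a_t = (r₁ + r₂)/2 = 2.05648 × 10^12 m
Circular speed at r₁: v₁ = √(GM/r₁) = 35.4394 m/s
Transfer speed at r₁ (periapsis): v₁ₜ = √(GM(2/r₁ − 1/a_t)) = 47.6969 m/s
(a) ΔV₁ = v₁ₜ − v₁ = 12.2575 m/s ≈ 12.26 m/s
Circular speed at r₂: v₂ = √(GM/r₂) = 11.4364 m/s
Transfer speed at r₂ (apoapsis): v₂ₜ = √(GM(2/r₂ − 1/a_t)) = 4.96699 m/s
(b) ΔV₂ = v₂ − v₂ₜ = 6.46938 m/s ≈ 6.469 m/s
(c) ΔV_total = ΔV₁ + ΔV₂ = 18.7269 m/s ≈ 18.73 m/s

Final answer:
(a) ΔV₁ = 12.26 m/s
(b) ΔV₂ = 6.469 m/s
(c) ΔV_total = 18.73 m/s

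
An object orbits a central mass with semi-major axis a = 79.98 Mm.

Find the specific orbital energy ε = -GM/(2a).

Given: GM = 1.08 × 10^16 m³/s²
a = 79.98 Mm = 7.998 × 10^7 m
GM = 1.08 × 10^16 m³/s²
2a = 1.5996 × 10^8 m
ε = −GM/(2a) = -6.75169 × 10^7 J/kg ≈ -67.52 MJ/kg

Final answer: -67.52 MJ/kg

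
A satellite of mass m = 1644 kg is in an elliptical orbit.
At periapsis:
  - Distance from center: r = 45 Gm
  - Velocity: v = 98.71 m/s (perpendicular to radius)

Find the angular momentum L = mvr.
r = 45 Gm = 4.5 × 10^10 m
v = 98.71 m/s
vr = 98.71 × 4.5 × 10^10 = 4.44195 × 10^12 m²/s
L = m × vr = 1644 × 4.44195 × 10^12 = 7.30257 × 10^15 kg·m²/s ≈ 7.303 × 10^15 kg·m²/s

Final answer: L = 7.303 × 10^15 kg·m²/s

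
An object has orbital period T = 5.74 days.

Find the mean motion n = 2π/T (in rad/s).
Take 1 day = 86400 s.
T = 5.74 days = 495936 s
n = 2π / 495936 s = 1.26693 × 10^-5 rad/s ≈ 1.267 × 10^-5 rad/s

Final answer: n = 1.267 × 10^-5 rad/s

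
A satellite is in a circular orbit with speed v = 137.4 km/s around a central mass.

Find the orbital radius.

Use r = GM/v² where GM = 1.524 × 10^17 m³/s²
v = 137.4 km/s = 137400 m/s
GM = 1.524 × 10^17 m³/s²
v² = 1.88788 × 10^10 m²/s²
r = GM/v² = (1.524 × 10^17) / (1.88788 × 10^10) = 8.07256 × 10^6 m ≈ 8.073 Mm

Final answer: 8.073 Mm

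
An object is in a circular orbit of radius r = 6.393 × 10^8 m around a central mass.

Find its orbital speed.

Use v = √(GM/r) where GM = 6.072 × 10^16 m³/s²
r = 6.393 × 10^8 m
GM = 6.072 × 10^16 m³/s²
GM/r = (6.072 × 10^16) / (6.393 × 10^8) = 9.49789 × 10^7 m²/s²
v = √(GM/r) = 9745.71 m/s ≈ 9.746 km/s

Final answer: 9.746 km/s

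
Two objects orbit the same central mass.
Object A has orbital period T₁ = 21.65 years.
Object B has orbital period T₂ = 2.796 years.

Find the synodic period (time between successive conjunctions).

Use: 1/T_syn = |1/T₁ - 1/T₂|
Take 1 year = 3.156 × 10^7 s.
T₁ = 21.65 years = 6.83274 × 10^8 s
T₂ = 2.796 years = 8.82418 × 10^7 s
1/T₁ = 1.46354 × 10^-9 s⁻¹
1/T₂ = 1.13325 × 10^-8 s⁻¹
|1/T₁ − 1/T₂| = 9.86896 × 10^-9 s⁻¹
T_syn = 1 / |1/T₁ − 1/T₂| = 1.01328 × 10^8 s ≈ 3.211 years

Final answer: T_syn = 3.211 years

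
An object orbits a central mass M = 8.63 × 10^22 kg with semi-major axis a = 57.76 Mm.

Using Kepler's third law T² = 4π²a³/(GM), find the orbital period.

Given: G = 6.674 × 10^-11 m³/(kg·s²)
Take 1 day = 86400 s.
M = 8.63 × 10^22 kg
GM = G × M = 6.674 × 10^-11 × 8.63 × 10^22 = 5.75966 × 10^12 m³/s²
a = 57.76 Mm = 5.776 × 10^7 m
a³ = 1.927 × 10^23 m³
T = 2π √(a³/GM) = 2π √((1.927 × 10^23) / (5.75966 × 10^12)) = 2π × 182912 s
T = 1.14927 × 10^6 s ≈ 13.3 days

Final answer: 13.3 days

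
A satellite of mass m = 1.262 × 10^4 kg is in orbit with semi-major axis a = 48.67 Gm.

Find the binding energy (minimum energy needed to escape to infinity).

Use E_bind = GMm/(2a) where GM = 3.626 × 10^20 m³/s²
a = 48.67 Gm = 4.867 × 10^10 m
GM = 3.626 × 10^20 m³/s²
m = 1.262 × 10^4 kg
GMm = 3.626 × 10^20 × 12620 = 4.57601 × 10^24 m³·kg/s²
2a = 9.734 × 10^10 m
E_bind = GMm/(2a) = 4.70106 × 10^13 J ≈ 47.01 TJ

Final answer: 47.01 TJ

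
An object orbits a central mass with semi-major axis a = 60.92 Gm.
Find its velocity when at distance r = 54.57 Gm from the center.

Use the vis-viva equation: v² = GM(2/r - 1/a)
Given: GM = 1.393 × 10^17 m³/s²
a = 60.92 Gm = 6.092 × 10^10 m
r = 54.57 Gm = 5.457 × 10^10 m
GM = 1.393 × 10^17 m³/s²
2/r − 1/a = 3.66502 × 10^-11 − 1.6415 × 10^-11 = 2.02352 × 10^-11 m⁻¹
v² = GM (2/r − 1/a) = 2.81876 × 10^6 m²/s²
v = 1678.92 m/s ≈ 1.679 km/s

Final answer: 1.679 km/s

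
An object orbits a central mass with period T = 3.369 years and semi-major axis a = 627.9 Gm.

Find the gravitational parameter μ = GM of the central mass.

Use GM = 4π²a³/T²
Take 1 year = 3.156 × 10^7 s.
T = 3.369 years = 1.06326 × 10^8 s
a = 627.9 Gm = 6.279 × 10^11 m
a³ = 2.47555 × 10^35 m³
T² = 1.13051 × 10^16 s²
GM = 4π² × (2.47555 × 10^35) / (1.13051 × 10^16) = 8.6448 × 10^20 m³/s²
GM ≈ 8.645 × 10^20 m³/s²

Final answer: GM = 8.645 × 10^20 m³/s²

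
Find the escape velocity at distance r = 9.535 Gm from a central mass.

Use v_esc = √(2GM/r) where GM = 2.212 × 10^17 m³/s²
r = 9.535 Gm = 9.535 × 10^9 m
GM = 2.212 × 10^17 m³/s²
2GM/r = 2 × (2.212 × 10^17) / (9.535 × 10^9) = 4.63975 × 10^7 m²/s²
v_esc = √(2GM/r) = 6811.57 m/s ≈ 6.812 km/s

Final answer: 6.812 km/s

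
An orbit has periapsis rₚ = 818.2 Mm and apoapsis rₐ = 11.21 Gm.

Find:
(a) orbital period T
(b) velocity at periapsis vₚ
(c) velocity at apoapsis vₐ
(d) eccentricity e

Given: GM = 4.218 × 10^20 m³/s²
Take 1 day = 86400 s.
rₚ = 818.2 Mm = 8.182 × 10^8 m
rₐ = 11.21 Gm = 1.121 × 10^10 m
GM = 4.218 × 10^20 m³/s²
a = (rₚ + rₐ)/2 = 6.0141 × 10^9 m
e = (rₐ − rₚ)/(rₐ + rₚ) = (1.03918 × 10^10) / (1.20282 × 10^10) = 0.863953
(a) a³ = 2.17526 × 10^29 m³;  T = 2π √(a³/GM) = 2π × 22709.2 s = 142686 s ≈ 1.651 days
(b) vₚ² = GM (2/rₚ − 1/a) = 4.218 × 10^20 × (2.44439 × 10^-9 − 1.66276 × 10^-10) = 9.60909 × 10^11 m²/s²;  vₚ = 980259 m/s ≈ 980.3 km/s
(c) vₐ² = GM (2/rₐ − 1/a) = 4.218 × 10^20 × (1.78412 × 10^-10 − 1.66276 × 10^-10) = 5.11905 × 10^9 m²/s²;  vₐ = 71547.6 m/s ≈ 71.55 km/s
(d) e = 0.863953 ≈ 0.864

Final answer:
(a) orbital period T = 1.651 days
(b) velocity at periapsis vₚ = 980.3 km/s
(c) velocity at apoapsis vₐ = 71.55 km/s
(d) eccentricity e = 0.864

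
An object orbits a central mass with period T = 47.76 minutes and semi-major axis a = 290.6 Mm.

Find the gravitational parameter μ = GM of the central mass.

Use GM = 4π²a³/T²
T = 47.76 minutes = 2865.6 s
a = 290.6 Mm = 2.906 × 10^8 m
a³ = 2.45407 × 10^25 m³
T² = 8.21166 × 10^6 s²
GM = 4π² × (2.45407 × 10^25) / (8.21166 × 10^6) = 1.17982 × 10^20 m³/s²
GM ≈ 1.18 × 10^20 m³/s²

Final answer: GM = 1.18 × 10^20 m³/s²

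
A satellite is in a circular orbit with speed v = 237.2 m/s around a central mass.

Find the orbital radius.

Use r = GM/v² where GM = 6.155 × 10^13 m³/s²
v = 237.2 m/s
GM = 6.155 × 10^13 m³/s²
v² = 56263.8 m²/s²
r = GM/v² = (6.155 × 10^13) / 56263.8 = 1.09395 × 10^9 m ≈ 1.094 × 10^9 m

Final answer: 1.094 × 10^9 m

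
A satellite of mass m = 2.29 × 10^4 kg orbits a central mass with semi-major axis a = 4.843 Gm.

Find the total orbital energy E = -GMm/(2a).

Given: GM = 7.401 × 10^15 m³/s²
a = 4.843 Gm = 4.843 × 10^9 m
GM = 7.401 × 10^15 m³/s²
2a = 9.686 × 10^9 m
GMm = 7.401 × 10^15 × 22900 = 1.69483 × 10^20 m³·kg/s²
E = −GMm/(2a) = -1.74977 × 10^10 J ≈ -17.5 GJ

Final answer: -17.5 GJ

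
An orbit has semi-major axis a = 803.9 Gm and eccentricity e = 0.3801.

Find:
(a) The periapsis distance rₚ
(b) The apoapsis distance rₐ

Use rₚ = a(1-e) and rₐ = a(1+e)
a = 803.9 Gm = 8.039 × 10^11 m
e = 0.3801:  1 − e = 0.6199,  1 + e = 1.3801
(a) rₚ = a(1 − e) = 8.039 × 10^11 m × 0.6199 = 4.98338 × 10^11 m ≈ 498.3 Gm
(b) rₐ = a(1 + e) = 8.039 × 10^11 m × 1.3801 = 1.10946 × 10^12 m ≈ 1.109 Tm

Final answer:
(a) rₚ = 498.3 Gm
(b) rₐ = 1.109 Tm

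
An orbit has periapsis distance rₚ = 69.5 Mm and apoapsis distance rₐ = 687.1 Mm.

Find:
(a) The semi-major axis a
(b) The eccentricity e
rₚ = 69.5 Mm = 6.95 × 10^7 m
rₐ = 687.1 Mm = 6.871 × 10^8 m
(a) a = (rₚ + rₐ)/2 = 3.783 × 10^8 m ≈ 378.3 Mm
(b) e = (rₐ − rₚ)/(rₐ + rₚ) = (6.176 × 10^8) / (7.566 × 10^8) = 0.816283

Final answer:
(a) a = 378.3 Mm
(b) e = 0.8163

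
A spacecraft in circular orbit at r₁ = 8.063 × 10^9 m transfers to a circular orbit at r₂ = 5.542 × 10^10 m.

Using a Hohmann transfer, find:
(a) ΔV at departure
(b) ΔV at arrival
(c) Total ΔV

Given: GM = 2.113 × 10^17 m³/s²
r₁ = 8.063 × 10^9 m
r₂ = 5.542 × 10^10 m
GM = 2.113 × 10^17 m³/s²
Transfer ellipse: a_t = (r₁ + r₂)/2 = 3.17415 × 10^10 m
Circular speed at r₁: v₁ = √(GM/r₁) = 5119.19 m/s
Transfer speed at r₁ (periapsis): v₁ₜ = √(GM(2/r₁ − 1/a_t)) = 6764.27 m/s
(a) ΔV₁ = v₁ₜ − v₁ = 1645.08 m/s ≈ 1.645 km/s
Circular speed at r₂: v₂ = √(GM/r₂) = 1952.61 m/s
Transfer speed at r₂ (apoapsis): v₂ₜ = √(GM(2/r₂ − 1/a_t)) = 984.127 m/s
(b) ΔV₂ = v₂ − v₂ₜ = 968.488 m/s ≈ 968.5 m/s
(c) ΔV_total = ΔV₁ + ΔV₂ = 2613.57 m/s ≈ 2.614 km/s

Final answer:
(a) ΔV₁ = 1.645 km/s
(b) ΔV₂ = 968.5 m/s
(c) ΔV_total = 2.614 km/s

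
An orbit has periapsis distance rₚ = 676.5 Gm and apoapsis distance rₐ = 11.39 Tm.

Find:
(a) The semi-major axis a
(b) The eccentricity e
rₚ = 676.5 Gm = 6.765 × 10^11 m
rₐ = 11.39 Tm = 1.139 × 10^13 m
(a) a = (rₚ + rₐ)/2 = 6.03325 × 10^12 m ≈ 6.033 Tm
(b) e = (rₐ − rₚ)/(rₐ + rₚ) = (1.07135 × 10^13) / (1.20665 × 10^13) = 0.887871

Final answer:
(a) a = 6.033 Tm
(b) e = 0.8879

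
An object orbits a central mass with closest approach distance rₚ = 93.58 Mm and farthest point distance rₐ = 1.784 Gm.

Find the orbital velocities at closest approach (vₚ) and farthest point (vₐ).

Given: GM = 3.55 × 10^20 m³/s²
rₚ = 93.58 Mm = 9.358 × 10^7 m
rₐ = 1.784 Gm = 1.784 × 10^9 m
GM = 3.55 × 10^20 m³/s²
a = (rₚ + rₐ)/2 = 9.3879 × 10^8 m
Vis-viva: v² = GM (2/r − 1/a)
vₚ² = 3.55 × 10^20 × (2.13721 × 10^-8 − 1.0652 × 10^-9) = 7.20894 × 10^12 m²/s²
vₚ = 2.68495 × 10^6 m/s ≈ 2685 km/s
vₐ² = 3.55 × 10^20 × (1.12108 × 10^-9 − 1.0652 × 10^-9) = 1.98357 × 10^10 m²/s²
vₐ = 140839 m/s ≈ 140.8 km/s

Final answer: vₚ = 2685 km/s, vₐ = 140.8 km/s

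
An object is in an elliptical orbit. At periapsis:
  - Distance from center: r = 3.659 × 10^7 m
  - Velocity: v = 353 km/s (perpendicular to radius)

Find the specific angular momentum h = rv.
r = 3.659 × 10^7 m
v = 353 km/s = 353000 m/s
h = rv = 3.659 × 10^7 × 353000 = 1.29163 × 10^13 m²/s ≈ 1.292 × 10^13 m²/s

Final answer: h = 1.292 × 10^13 m²/s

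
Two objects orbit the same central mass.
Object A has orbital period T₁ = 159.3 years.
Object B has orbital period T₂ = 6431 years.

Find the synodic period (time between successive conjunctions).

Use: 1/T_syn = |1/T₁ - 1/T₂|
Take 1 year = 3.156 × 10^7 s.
T₁ = 159.3 years = 5.02751 × 10^9 s
T₂ = 6431 years = 2.02962 × 10^11 s
1/T₁ = 1.98906 × 10^-10 s⁻¹
1/T₂ = 4.92702 × 10^-12 s⁻¹
|1/T₁ − 1/T₂| = 1.93979 × 10^-10 s⁻¹
T_syn = 1 / |1/T₁ − 1/T₂| = 5.15521 × 10^9 s ≈ 163.3 years

Final answer: T_syn = 163.3 years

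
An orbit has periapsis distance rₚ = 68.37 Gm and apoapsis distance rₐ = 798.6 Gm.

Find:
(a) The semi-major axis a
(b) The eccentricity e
rₚ = 68.37 Gm = 6.837 × 10^10 m
rₐ = 798.6 Gm = 7.986 × 10^11 m
(a) a = (rₚ + rₐ)/2 = 4.33485 × 10^11 m ≈ 433.5 Gm
(b) e = (rₐ − rₚ)/(rₐ + rₚ) = (7.3023 × 10^11) / (8.6697 × 10^11) = 0.842278

Final answer:
(a) a = 433.5 Gm
(b) e = 0.8423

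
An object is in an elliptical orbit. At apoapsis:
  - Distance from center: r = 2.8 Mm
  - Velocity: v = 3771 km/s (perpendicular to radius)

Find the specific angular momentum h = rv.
r = 2.8 Mm = 2.8 × 10^6 m
v = 3771 km/s = 3.771 × 10^6 m/s
h = rv = 2.8 × 10^6 × 3.771 × 10^6 = 1.05588 × 10^13 m²/s ≈ 1.056 × 10^13 m²/s

Final answer: h = 1.056 × 10^13 m²/s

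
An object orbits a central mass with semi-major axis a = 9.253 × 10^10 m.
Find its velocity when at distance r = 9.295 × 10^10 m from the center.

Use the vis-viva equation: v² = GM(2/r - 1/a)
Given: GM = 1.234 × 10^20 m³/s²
a = 9.253 × 10^10 m
r = 9.295 × 10^10 m
GM = 1.234 × 10^20 m³/s²
2/r − 1/a = 2.15169 × 10^-11 − 1.08073 × 10^-11 = 1.07096 × 10^-11 m⁻¹
v² = GM (2/r − 1/a) = 1.32157 × 10^9 m²/s²
v = 36353.4 m/s ≈ 36.35 km/s

Final answer: 36.35 km/s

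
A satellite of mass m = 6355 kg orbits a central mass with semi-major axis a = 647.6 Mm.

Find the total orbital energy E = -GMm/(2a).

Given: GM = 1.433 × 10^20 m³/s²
a = 647.6 Mm = 6.476 × 10^8 m
GM = 1.433 × 10^20 m³/s²
2a = 1.2952 × 10^9 m
GMm = 1.433 × 10^20 × 6355 = 9.10672 × 10^23 m³·kg/s²
E = −GMm/(2a) = -7.03113 × 10^14 J ≈ -703.1 TJ

Final answer: -703.1 TJ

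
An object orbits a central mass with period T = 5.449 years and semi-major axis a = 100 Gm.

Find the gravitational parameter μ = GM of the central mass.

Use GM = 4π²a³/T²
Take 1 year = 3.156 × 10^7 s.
T = 5.449 years = 1.7197 × 10^8 s
a = 100 Gm = 1 × 10^11 m
a³ = 1 × 10^33 m³
T² = 2.95738 × 10^16 s²
GM = 4π² × (1 × 10^33) / (2.95738 × 10^16) = 1.33491 × 10^18 m³/s²
GM ≈ 1.335 × 10^18 m³/s²

Final answer: GM = 1.335 × 10^18 m³/s²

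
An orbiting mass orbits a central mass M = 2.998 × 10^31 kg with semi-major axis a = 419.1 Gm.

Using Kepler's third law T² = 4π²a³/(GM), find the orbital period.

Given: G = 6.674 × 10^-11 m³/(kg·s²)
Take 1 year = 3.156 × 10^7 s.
M = 2.998 × 10^31 kg
GM = G × M = 6.674 × 10^-11 × 2.998 × 10^31 = 2.00087 × 10^21 m³/s²
a = 419.1 Gm = 4.191 × 10^11 m
a³ = 7.36127 × 10^34 m³
T = 2π √(a³/GM) = 2π √((7.36127 × 10^34) / (2.00087 × 10^21)) = 2π × 6.06551 × 10^6 s
T = 3.81107 × 10^7 s ≈ 1.208 years

Final answer: 1.208 years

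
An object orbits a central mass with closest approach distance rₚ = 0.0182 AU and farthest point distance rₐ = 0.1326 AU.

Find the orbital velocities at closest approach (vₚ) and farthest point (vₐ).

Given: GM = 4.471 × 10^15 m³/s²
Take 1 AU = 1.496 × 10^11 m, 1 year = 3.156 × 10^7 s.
rₚ = 0.0182 AU = 2.72272 × 10^9 m
rₐ = 0.1326 AU = 1.9837 × 10^10 m
GM = 4.471 × 10^15 m³/s²
a = (rₚ + rₐ)/2 = 1.12798 × 10^10 m
Vis-viva: v² = GM (2/r − 1/a)
vₚ² = 4.471 × 10^15 × (7.3456 × 10^-10 − 8.86537 × 10^-11) = 2.88784 × 10^6 m²/s²
vₚ = 1699.37 m/s ≈ 0.3585 AU/year
vₐ² = 4.471 × 10^15 × (1.00822 × 10^-10 − 8.86537 × 10^-11) = 54403.8 m²/s²
vₐ = 233.246 m/s ≈ 233.2 m/s

Final answer: vₚ = 0.3585 AU/year, vₐ = 233.2 m/s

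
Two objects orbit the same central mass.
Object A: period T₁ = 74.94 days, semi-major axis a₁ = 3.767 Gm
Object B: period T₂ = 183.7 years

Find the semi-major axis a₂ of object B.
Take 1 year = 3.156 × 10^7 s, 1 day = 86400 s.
T₁ = 74.94 days = 6.47482 × 10^6 s
T₂ = 183.7 years = 5.79757 × 10^9 s
a₁ = 3.767 Gm = 3.767 × 10^9 m
Kepler's third law: (T₂/T₁)² = (a₂/a₁)³  ⇒  a₂ = a₁ (T₂/T₁)^(2/3)
T₂/T₁ = 895.403
(T₂/T₁)^(2/3) = 92.8993
a₂ = 3.767 × 10^9 m × 92.8993 = 3.49952 × 10^11 m ≈ 350 Gm

Final answer: a₂ = 350 Gm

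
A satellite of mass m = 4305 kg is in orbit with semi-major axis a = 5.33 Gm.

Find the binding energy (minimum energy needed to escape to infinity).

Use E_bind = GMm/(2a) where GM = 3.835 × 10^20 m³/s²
a = 5.33 Gm = 5.33 × 10^9 m
GM = 3.835 × 10^20 m³/s²
m = 4305 kg
GMm = 3.835 × 10^20 × 4305 = 1.65097 × 10^24 m³·kg/s²
2a = 1.066 × 10^10 m
E_bind = GMm/(2a) = 1.54875 × 10^14 J ≈ 154.9 TJ

Final answer: 154.9 TJ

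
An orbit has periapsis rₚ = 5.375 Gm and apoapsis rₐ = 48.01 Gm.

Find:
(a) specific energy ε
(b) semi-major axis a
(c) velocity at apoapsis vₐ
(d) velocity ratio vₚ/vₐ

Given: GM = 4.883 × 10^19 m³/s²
rₚ = 5.375 Gm = 5.375 × 10^9 m
rₐ = 48.01 Gm = 4.801 × 10^10 m
GM = 4.883 × 10^19 m³/s²
a = (rₚ + rₐ)/2 = 2.66925 × 10^10 m
e = (rₐ − rₚ)/(rₐ + rₚ) = (4.2635 × 10^10) / (5.3385 × 10^10) = 0.798633
(a) 2a = 5.3385 × 10^10 m;  ε = −GM/(2a) = -9.14676 × 10^8 J/kg ≈ -914.7 MJ/kg
(b) a = 2.66925 × 10^10 m ≈ 26.69 Gm
(c) vₐ² = GM (2/rₐ − 1/a) = 4.883 × 10^19 × (4.1658 × 10^-11 − 3.74637 × 10^-11) = 2.04807 × 10^8 m²/s²;  vₐ = 14311.1 m/s ≈ 14.31 km/s
(d) vₚ/vₐ = rₐ/rₚ (angular momentum) = (4.801 × 10^10) / (5.375 × 10^9) = 8.93209 ≈ 8.932

Final answer:
(a) specific energy ε = -914.7 MJ/kg
(b) semi-major axis a = 26.69 Gm
(c) velocity at apoapsis vₐ = 14.31 km/s
(d) velocity ratio vₚ/vₐ = 8.932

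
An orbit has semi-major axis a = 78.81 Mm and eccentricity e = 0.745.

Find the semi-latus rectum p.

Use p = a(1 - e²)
a = 78.81 Mm = 7.881 × 10^7 m
e = 0.745,  e² = 0.555025,  1 − e² = 0.444975
p = a(1 − e²) = 7.881 × 10^7 m × 0.444975 = 3.50685 × 10^7 m ≈ 35.07 Mm

Final answer: p = 35.07 Mm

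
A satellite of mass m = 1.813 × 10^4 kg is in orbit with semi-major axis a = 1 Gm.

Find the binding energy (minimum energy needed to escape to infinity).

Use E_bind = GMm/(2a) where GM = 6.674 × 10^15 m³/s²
a = 1 Gm = 1 × 10^9 m
GM = 6.674 × 10^15 m³/s²
m = 1.813 × 10^4 kg
GMm = 6.674 × 10^15 × 18130 = 1.21 × 10^20 m³·kg/s²
2a = 2 × 10^9 m
E_bind = GMm/(2a) = 6.04998 × 10^10 J ≈ 60.5 GJ

Final answer: 60.5 GJ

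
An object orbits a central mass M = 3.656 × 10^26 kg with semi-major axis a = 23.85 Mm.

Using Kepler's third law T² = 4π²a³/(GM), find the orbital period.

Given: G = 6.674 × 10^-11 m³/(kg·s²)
M = 3.656 × 10^26 kg
GM = G × M = 6.674 × 10^-11 × 3.656 × 10^26 = 2.44001 × 10^16 m³/s²
a = 23.85 Mm = 2.385 × 10^7 m
a³ = 1.35664 × 10^22 m³
T = 2π √(a³/GM) = 2π √((1.35664 × 10^22) / (2.44001 × 10^16)) = 2π × 745.652 s
T = 4685.07 s ≈ 1.301 hours

Final answer: 1.301 hours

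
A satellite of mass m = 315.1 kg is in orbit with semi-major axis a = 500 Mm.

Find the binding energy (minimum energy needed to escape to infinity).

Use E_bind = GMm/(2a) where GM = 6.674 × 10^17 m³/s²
a = 500 Mm = 5 × 10^8 m
GM = 6.674 × 10^17 m³/s²
m = 315.1 kg
GMm = 6.674 × 10^17 × 315.1 = 2.10298 × 10^20 m³·kg/s²
2a = 1 × 10^9 m
E_bind = GMm/(2a) = 2.10298 × 10^11 J ≈ 210.3 GJ

Final answer: 210.3 GJ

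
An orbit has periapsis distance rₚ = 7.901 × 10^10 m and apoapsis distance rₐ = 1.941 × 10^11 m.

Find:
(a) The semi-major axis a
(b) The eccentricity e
rₚ = 7.901 × 10^10 m
rₐ = 1.941 × 10^11 m
(a) a = (rₚ + rₐ)/2 = 1.36555 × 10^11 m ≈ 1.366 × 10^11 m
(b) e = (rₐ − rₚ)/(rₐ + rₚ) = (1.1509 × 10^11) / (2.7311 × 10^11) = 0.421405

Final answer:
(a) a = 1.366 × 10^11 m
(b) e = 0.4214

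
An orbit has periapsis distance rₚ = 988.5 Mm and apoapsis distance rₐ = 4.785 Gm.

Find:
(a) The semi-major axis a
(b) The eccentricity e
rₚ = 988.5 Mm = 9.885 × 10^8 m
rₐ = 4.785 Gm = 4.785 × 10^9 m
(a) a = (rₚ + rₐ)/2 = 2.88675 × 10^9 m ≈ 2.887 Gm
(b) e = (rₐ − rₚ)/(rₐ + rₚ) = (3.7965 × 10^9) / (5.7735 × 10^9) = 0.657573

Final answer:
(a) a = 2.887 Gm
(b) e = 0.6576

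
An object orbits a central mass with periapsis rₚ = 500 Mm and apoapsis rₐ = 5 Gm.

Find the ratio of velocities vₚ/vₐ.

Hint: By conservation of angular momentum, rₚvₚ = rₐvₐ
rₚ = 500 Mm = 5 × 10^8 m
rₐ = 5 Gm = 5 × 10^9 m
rₚvₚ = rₐvₐ  ⇒  vₚ/vₐ = rₐ/rₚ
vₚ/vₐ = (5 × 10^9) / (5 × 10^8) = 10

Final answer: vₚ/vₐ = 10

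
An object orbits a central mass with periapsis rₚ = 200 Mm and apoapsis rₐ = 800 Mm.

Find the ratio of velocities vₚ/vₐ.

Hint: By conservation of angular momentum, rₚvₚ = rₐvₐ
rₚ = 200 Mm = 2 × 10^8 m
rₐ = 800 Mm = 8 × 10^8 m
rₚvₚ = rₐvₐ  ⇒  vₚ/vₐ = rₐ/rₚ
vₚ/vₐ = (8 × 10^8) / (2 × 10^8) = 4

Final answer: vₚ/vₐ = 4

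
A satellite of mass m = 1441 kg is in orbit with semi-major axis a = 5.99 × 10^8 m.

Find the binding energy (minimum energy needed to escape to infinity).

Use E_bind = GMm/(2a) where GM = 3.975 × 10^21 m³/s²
a = 5.99 × 10^8 m
GM = 3.975 × 10^21 m³/s²
m = 1441 kg
GMm = 3.975 × 10^21 × 1441 = 5.72798 × 10^24 m³·kg/s²
2a = 1.198 × 10^9 m
E_bind = GMm/(2a) = 4.78128 × 10^15 J ≈ 4.781 PJ

Final answer: 4.781 PJ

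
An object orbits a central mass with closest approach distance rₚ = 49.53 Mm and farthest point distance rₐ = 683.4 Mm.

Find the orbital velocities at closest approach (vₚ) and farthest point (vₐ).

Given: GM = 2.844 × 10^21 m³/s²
rₚ = 49.53 Mm = 4.953 × 10^7 m
rₐ = 683.4 Mm = 6.834 × 10^8 m
GM = 2.844 × 10^21 m³/s²
a = (rₚ + rₐ)/2 = 3.66465 × 10^8 m
Vis-viva: v² = GM (2/r − 1/a)
vₚ² = 2.844 × 10^21 × (4.03796 × 10^-8 − 2.72877 × 10^-9) = 1.07079 × 10^14 m²/s²
vₚ = 1.03479 × 10^7 m/s ≈ 1.035 × 10^4 km/s
vₐ² = 2.844 × 10^21 × (2.92654 × 10^-9 − 2.72877 × 10^-9) = 5.62458 × 10^11 m²/s²
vₐ = 749972 m/s ≈ 750 km/s

Final answer: vₚ = 1.035 × 10^4 km/s, vₐ = 750 km/s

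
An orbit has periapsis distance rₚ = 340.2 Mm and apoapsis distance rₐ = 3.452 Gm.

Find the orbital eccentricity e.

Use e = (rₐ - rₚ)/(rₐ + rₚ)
rₚ = 340.2 Mm = 3.402 × 10^8 m
rₐ = 3.452 Gm = 3.452 × 10^9 m
rₐ − rₚ = 3.1118 × 10^9 m
rₐ + rₚ = 3.7922 × 10^9 m
e = (rₐ − rₚ)/(rₐ + rₚ) = 0.820579

Final answer: e = 0.8206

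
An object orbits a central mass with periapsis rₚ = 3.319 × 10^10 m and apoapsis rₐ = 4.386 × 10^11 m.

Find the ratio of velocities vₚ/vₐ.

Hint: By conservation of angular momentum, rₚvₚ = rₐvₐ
rₚ = 3.319 × 10^10 m
rₐ = 4.386 × 10^11 m
rₚvₚ = rₐvₐ  ⇒  vₚ/vₐ = rₐ/rₚ
vₚ/vₐ = (4.386 × 10^11) / (3.319 × 10^10) = 13.2148

Final answer: vₚ/vₐ = 13.21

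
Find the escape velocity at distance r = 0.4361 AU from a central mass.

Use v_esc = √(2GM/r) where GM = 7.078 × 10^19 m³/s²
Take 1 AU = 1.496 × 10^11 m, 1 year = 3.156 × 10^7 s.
r = 0.4361 AU = 6.52406 × 10^10 m
GM = 7.078 × 10^19 m³/s²
2GM/r = 2 × (7.078 × 10^19) / (6.52406 × 10^10) = 2.16982 × 10^9 m²/s²
v_esc = √(2GM/r) = 46581.3 m/s ≈ 9.827 AU/year

Final answer: 9.827 AU/year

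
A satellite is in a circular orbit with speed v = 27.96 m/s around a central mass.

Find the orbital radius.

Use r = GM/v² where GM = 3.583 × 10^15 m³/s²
v = 27.96 m/s
GM = 3.583 × 10^15 m³/s²
v² = 781.762 m²/s²
r = GM/v² = (3.583 × 10^15) / 781.762 = 4.58324 × 10^12 m ≈ 4.583 Tm

Final answer: 4.583 Tm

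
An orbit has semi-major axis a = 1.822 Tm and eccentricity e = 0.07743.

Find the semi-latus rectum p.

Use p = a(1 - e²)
a = 1.822 Tm = 1.822 × 10^12 m
e = 0.07743,  e² = 0.0059954,  1 − e² = 0.994005
p = a(1 − e²) = 1.822 × 10^12 m × 0.994005 = 1.81108 × 10^12 m ≈ 1.811 Tm

Final answer: p = 1.811 Tm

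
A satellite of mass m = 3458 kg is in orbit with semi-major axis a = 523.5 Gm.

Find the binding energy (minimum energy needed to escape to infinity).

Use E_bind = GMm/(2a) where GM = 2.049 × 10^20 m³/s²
a = 523.5 Gm = 5.235 × 10^11 m
GM = 2.049 × 10^20 m³/s²
m = 3458 kg
GMm = 2.049 × 10^20 × 3458 = 7.08544 × 10^23 m³·kg/s²
2a = 1.047 × 10^12 m
E_bind = GMm/(2a) = 6.76738 × 10^11 J ≈ 676.7 GJ

Final answer: 676.7 GJ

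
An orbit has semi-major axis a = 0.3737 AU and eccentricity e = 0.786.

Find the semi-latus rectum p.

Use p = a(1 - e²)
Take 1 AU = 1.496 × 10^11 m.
a = 0.3737 AU = 5.59055 × 10^10 m
e = 0.786,  e² = 0.617796,  1 − e² = 0.382204
p = a(1 − e²) = 5.59055 × 10^10 m × 0.382204 = 2.13673 × 10^10 m ≈ 0.1428 AU

Final answer: p = 0.1428 AU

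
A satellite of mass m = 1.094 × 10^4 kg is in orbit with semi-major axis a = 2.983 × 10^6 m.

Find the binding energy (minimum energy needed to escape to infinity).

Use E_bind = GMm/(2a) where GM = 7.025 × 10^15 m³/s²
a = 2.983 × 10^6 m
GM = 7.025 × 10^15 m³/s²
m = 1.094 × 10^4 kg
GMm = 7.025 × 10^15 × 10940 = 7.68535 × 10^19 m³·kg/s²
2a = 5.966 × 10^6 m
E_bind = GMm/(2a) = 1.28819 × 10^13 J ≈ 12.88 TJ

Final answer: 12.88 TJ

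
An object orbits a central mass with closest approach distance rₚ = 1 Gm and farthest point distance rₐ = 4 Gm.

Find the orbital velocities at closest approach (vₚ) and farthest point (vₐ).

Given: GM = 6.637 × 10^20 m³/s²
rₚ = 1 Gm = 1 × 10^9 m
rₐ = 4 Gm = 4 × 10^9 m
GM = 6.637 × 10^20 m³/s²
a = (rₚ + rₐ)/2 = 2.5 × 10^9 m
Vis-viva: v² = GM (2/r − 1/a)
vₚ² = 6.637 × 10^20 × (2 × 10^-9 − 4 × 10^-10) = 1.06192 × 10^12 m²/s²
vₚ = 1.0305 × 10^6 m/s ≈ 1030 km/s
vₐ² = 6.637 × 10^20 × (5 × 10^-10 − 4 × 10^-10) = 6.637 × 10^10 m²/s²
vₐ = 257624 m/s ≈ 257.6 km/s

Final answer: vₚ = 1030 km/s, vₐ = 257.6 km/s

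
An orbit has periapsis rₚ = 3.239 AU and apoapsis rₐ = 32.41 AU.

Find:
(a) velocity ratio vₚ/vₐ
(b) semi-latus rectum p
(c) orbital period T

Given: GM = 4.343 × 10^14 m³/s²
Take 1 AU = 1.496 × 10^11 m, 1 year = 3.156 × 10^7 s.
rₚ = 3.239 AU = 4.84554 × 10^11 m
rₐ = 32.41 AU = 4.84854 × 10^12 m
GM = 4.343 × 10^14 m³/s²
a = (rₚ + rₐ)/2 = 2.66655 × 10^12 m
e = (rₐ − rₚ)/(rₐ + rₚ) = (4.36398 × 10^12) / (5.33309 × 10^12) = 0.818284
(a) vₚ/vₐ = rₐ/rₚ (angular momentum) = (4.84854 × 10^12) / (4.84554 × 10^11) = 10.0062 ≈ 10.01
(b) 1 − e² = 0.330412;  p = a(1 − e²) = 2.66655 × 10^12 × 0.330412 = 8.81057 × 10^11 m ≈ 5.889 AU
(c) a³ = 1.89604 × 10^37 m³;  T = 2π √(a³/GM) = 2π × 2.08943 × 10^11 s = 1.31283 × 10^12 s ≈ 4.16 × 10^4 years

Final answer:
(a) velocity ratio vₚ/vₐ = 10.01
(b) semi-latus rectum p = 5.889 AU
(c) orbital period T = 4.16 × 10^4 years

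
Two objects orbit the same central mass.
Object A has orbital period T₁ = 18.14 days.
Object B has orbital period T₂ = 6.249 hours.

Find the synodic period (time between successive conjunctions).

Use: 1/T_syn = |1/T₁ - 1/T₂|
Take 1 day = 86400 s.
T₁ = 18.14 days = 1.5673 × 10^6 s
T₂ = 6.249 hours = 22496.4 s
1/T₁ = 6.38042 × 10^-7 s⁻¹
1/T₂ = 4.44516 × 10^-5 s⁻¹
|1/T₁ − 1/T₂| = 4.38135 × 10^-5 s⁻¹
T_syn = 1 / |1/T₁ − 1/T₂| = 22824 s ≈ 6.34 hours

Final answer: T_syn = 6.34 hours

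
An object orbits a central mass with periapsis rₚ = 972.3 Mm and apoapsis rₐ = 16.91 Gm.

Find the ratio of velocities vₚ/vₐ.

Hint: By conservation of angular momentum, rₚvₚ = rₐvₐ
rₚ = 972.3 Mm = 9.723 × 10^8 m
rₐ = 16.91 Gm = 1.691 × 10^10 m
rₚvₚ = rₐvₐ  ⇒  vₚ/vₐ = rₐ/rₚ
vₚ/vₐ = (1.691 × 10^10) / (9.723 × 10^8) = 17.3918

Final answer: vₚ/vₐ = 17.39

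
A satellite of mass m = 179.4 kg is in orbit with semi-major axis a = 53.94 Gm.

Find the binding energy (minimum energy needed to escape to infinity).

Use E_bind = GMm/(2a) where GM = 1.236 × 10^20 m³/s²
a = 53.94 Gm = 5.394 × 10^10 m
GM = 1.236 × 10^20 m³/s²
m = 179.4 kg
GMm = 1.236 × 10^20 × 179.4 = 2.21738 × 10^22 m³·kg/s²
2a = 1.0788 × 10^11 m
E_bind = GMm/(2a) = 2.05542 × 10^11 J ≈ 205.5 GJ

Final answer: 205.5 GJ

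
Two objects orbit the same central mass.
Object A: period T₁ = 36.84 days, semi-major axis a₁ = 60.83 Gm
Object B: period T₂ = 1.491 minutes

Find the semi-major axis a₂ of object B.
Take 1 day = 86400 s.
T₁ = 36.84 days = 3.18298 × 10^6 s
T₂ = 1.491 minutes = 89.46 s
a₁ = 60.83 Gm = 6.083 × 10^10 m
Kepler's third law: (T₂/T₁)² = (a₂/a₁)³  ⇒  a₂ = a₁ (T₂/T₁)^(2/3)
T₂/T₁ = 2.81058 × 10^-5
(T₂/T₁)^(2/3) = 0.000924408
a₂ = 6.083 × 10^10 m × 0.000924408 = 5.62317 × 10^7 m ≈ 56.23 Mm

Final answer: a₂ = 56.23 Mm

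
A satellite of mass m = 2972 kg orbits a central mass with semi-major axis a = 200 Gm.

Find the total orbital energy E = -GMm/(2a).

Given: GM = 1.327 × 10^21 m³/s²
a = 200 Gm = 2 × 10^11 m
GM = 1.327 × 10^21 m³/s²
2a = 4 × 10^11 m
GMm = 1.327 × 10^21 × 2972 = 3.94384 × 10^24 m³·kg/s²
E = −GMm/(2a) = -9.85961 × 10^12 J ≈ -9.86 TJ

Final answer: -9.86 TJ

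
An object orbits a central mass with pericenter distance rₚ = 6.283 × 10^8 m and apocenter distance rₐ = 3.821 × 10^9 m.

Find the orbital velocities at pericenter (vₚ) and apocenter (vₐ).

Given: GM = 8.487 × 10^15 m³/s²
rₚ = 6.283 × 10^8 m
rₐ = 3.821 × 10^9 m
GM = 8.487 × 10^15 m³/s²
a = (rₚ + rₐ)/2 = 2.22465 × 10^9 m
Vis-viva: v² = GM (2/r − 1/a)
vₚ² = 8.487 × 10^15 × (3.18319 × 10^-9 − 4.49509 × 10^-10) = 2.32008 × 10^7 m²/s²
vₚ = 4816.72 m/s ≈ 4.817 km/s
vₐ² = 8.487 × 10^15 × (5.23423 × 10^-10 − 4.49509 × 10^-10) = 627310 m²/s²
vₐ = 792.029 m/s ≈ 792 m/s

Final answer: vₚ = 4.817 km/s, vₐ = 792 m/s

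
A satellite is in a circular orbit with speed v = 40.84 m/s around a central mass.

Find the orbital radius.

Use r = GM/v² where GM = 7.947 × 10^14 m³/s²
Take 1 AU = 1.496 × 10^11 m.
v = 40.84 m/s
GM = 7.947 × 10^14 m³/s²
v² = 1667.91 m²/s²
r = GM/v² = (7.947 × 10^14) / 1667.91 = 4.76466 × 10^11 m ≈ 3.185 AU

Final answer: 3.185 AU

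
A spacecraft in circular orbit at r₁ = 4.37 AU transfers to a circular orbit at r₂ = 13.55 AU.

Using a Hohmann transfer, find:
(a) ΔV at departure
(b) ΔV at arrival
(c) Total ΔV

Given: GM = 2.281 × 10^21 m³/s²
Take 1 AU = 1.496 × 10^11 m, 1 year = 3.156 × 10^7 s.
r₁ = 4.37 AU = 6.53752 × 10^11 m
r₂ = 13.55 AU = 2.02708 × 10^12 m
GM = 2.281 × 10^21 m³/s²
Transfer ellipse: a_t = (r₁ + r₂)/2 = 1.34042 × 10^12 m
Circular speed at r₁: v₁ = √(GM/r₁) = 59068.5 m/s
Transfer speed at r₁ (periapsis): v₁ₜ = √(GM(2/r₁ − 1/a_t)) = 72639.3 m/s
(a) ΔV₁ = v₁ₜ − v₁ = 13570.8 m/s ≈ 2.863 AU/year
Circular speed at r₂: v₂ = √(GM/r₂) = 33545 m/s
Transfer speed at r₂ (apoapsis): v₂ₜ = √(GM(2/r₂ − 1/a_t)) = 23426.9 m/s
(b) ΔV₂ = v₂ − v₂ₜ = 10118.1 m/s ≈ 2.135 AU/year
(c) ΔV_total = ΔV₁ + ΔV₂ = 23688.9 m/s ≈ 4.997 AU/year

Final answer:
(a) ΔV₁ = 2.863 AU/year
(b) ΔV₂ = 2.135 AU/year
(c) ΔV_total = 4.997 AU/year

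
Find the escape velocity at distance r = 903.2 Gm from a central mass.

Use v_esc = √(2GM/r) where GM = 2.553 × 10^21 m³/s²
r = 903.2 Gm = 9.032 × 10^11 m
GM = 2.553 × 10^21 m³/s²
2GM/r = 2 × (2.553 × 10^21) / (9.032 × 10^11) = 5.65323 × 10^9 m²/s²
v_esc = √(2GM/r) = 75188 m/s ≈ 75.19 km/s

Final answer: 75.19 km/s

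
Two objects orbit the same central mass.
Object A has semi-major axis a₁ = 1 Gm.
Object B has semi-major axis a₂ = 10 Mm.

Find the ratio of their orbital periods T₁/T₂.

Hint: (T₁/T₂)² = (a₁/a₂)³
a₁ = 1 Gm = 1 × 10^9 m
a₂ = 10 Mm = 1 × 10^7 m
a₁/a₂ = 100
T₁/T₂ = (a₁/a₂)^(3/2) = (100)^1.5 = 1000

Final answer: T₁/T₂ = 1000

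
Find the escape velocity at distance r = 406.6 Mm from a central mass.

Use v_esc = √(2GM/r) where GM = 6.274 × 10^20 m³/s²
r = 406.6 Mm = 4.066 × 10^8 m
GM = 6.274 × 10^20 m³/s²
2GM/r = 2 × (6.274 × 10^20) / (4.066 × 10^8) = 3.08608 × 10^12 m²/s²
v_esc = √(2GM/r) = 1.75672 × 10^6 m/s ≈ 1757 km/s

Final answer: 1757 km/s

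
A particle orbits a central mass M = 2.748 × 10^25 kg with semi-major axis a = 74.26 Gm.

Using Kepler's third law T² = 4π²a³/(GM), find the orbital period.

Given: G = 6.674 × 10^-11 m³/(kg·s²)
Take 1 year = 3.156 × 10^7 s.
M = 2.748 × 10^25 kg
GM = G × M = 6.674 × 10^-11 × 2.748 × 10^25 = 1.83402 × 10^15 m³/s²
a = 74.26 Gm = 7.426 × 10^10 m
a³ = 4.0951 × 10^32 m³
T = 2π √(a³/GM) = 2π √((4.0951 × 10^32) / (1.83402 × 10^15)) = 2π × 4.72532 × 10^8 s
T = 2.969 × 10^9 s ≈ 94.07 years

Final answer: 94.07 years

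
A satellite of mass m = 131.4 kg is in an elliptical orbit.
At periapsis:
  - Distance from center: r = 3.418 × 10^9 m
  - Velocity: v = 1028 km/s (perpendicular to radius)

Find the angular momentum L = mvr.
r = 3.418 × 10^9 m
v = 1028 km/s = 1.028 × 10^6 m/s
vr = 1.028 × 10^6 × 3.418 × 10^9 = 3.5137 × 10^15 m²/s
L = m × vr = 131.4 × 3.5137 × 10^15 = 4.61701 × 10^17 kg·m²/s ≈ 4.617 × 10^17 kg·m²/s

Final answer: L = 4.617 × 10^17 kg·m²/s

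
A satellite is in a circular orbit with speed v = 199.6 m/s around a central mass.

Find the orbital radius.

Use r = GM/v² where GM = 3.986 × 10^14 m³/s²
v = 199.6 m/s
GM = 3.986 × 10^14 m³/s²
v² = 39840.2 m²/s²
r = GM/v² = (3.986 × 10^14) / 39840.2 = 1.0005 × 10^10 m ≈ 10 Gm

Final answer: 10 Gm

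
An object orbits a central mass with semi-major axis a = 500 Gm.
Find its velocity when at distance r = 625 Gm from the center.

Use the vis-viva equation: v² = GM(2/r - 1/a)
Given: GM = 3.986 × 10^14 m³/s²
a = 500 Gm = 5 × 10^11 m
r = 625 Gm = 6.25 × 10^11 m
GM = 3.986 × 10^14 m³/s²
2/r − 1/a = 3.2 × 10^-12 − 2 × 10^-12 = 1.2 × 10^-12 m⁻¹
v² = GM (2/r − 1/a) = 478.32 m²/s²
v = 21.8705 m/s ≈ 21.87 m/s

Final answer: 21.87 m/s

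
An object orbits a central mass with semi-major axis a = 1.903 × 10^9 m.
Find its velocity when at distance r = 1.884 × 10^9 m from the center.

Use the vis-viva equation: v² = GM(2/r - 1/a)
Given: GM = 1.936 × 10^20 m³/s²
a = 1.903 × 10^9 m
r = 1.884 × 10^9 m
GM = 1.936 × 10^20 m³/s²
2/r − 1/a = 1.06157 × 10^-9 − 5.25486 × 10^-10 = 5.36085 × 10^-10 m⁻¹
v² = GM (2/r − 1/a) = 1.03786 × 10^11 m²/s²
v = 322158 m/s ≈ 322.2 km/s

Final answer: 322.2 km/s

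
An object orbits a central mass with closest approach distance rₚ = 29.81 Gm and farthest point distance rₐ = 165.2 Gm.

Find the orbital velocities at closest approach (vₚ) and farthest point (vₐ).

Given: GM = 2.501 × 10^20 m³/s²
rₚ = 29.81 Gm = 2.981 × 10^10 m
rₐ = 165.2 Gm = 1.652 × 10^11 m
GM = 2.501 × 10^20 m³/s²
a = (rₚ + rₐ)/2 = 9.7505 × 10^10 m
Vis-viva: v² = GM (2/r − 1/a)
vₚ² = 2.501 × 10^20 × (6.70916 × 10^-11 − 1.02559 × 10^-11) = 1.42146 × 10^10 m²/s²
vₚ = 119225 m/s ≈ 119.2 km/s
vₐ² = 2.501 × 10^20 × (1.21065 × 10^-11 − 1.02559 × 10^-11) = 4.62848 × 10^8 m²/s²
vₐ = 21513.9 m/s ≈ 21.51 km/s

Final answer: vₚ = 119.2 km/s, vₐ = 21.51 km/s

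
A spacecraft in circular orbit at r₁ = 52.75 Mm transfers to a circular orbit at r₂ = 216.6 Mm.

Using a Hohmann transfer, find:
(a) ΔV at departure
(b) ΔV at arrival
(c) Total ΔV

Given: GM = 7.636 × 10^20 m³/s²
r₁ = 52.75 Mm = 5.275 × 10^7 m
r₂ = 216.6 Mm = 2.166 × 10^8 m
GM = 7.636 × 10^20 m³/s²
Transfer ellipse: a_t = (r₁ + r₂)/2 = 1.34675 × 10^8 m
Circular speed at r₁: v₁ = √(GM/r₁) = 3.80471 × 10^6 m/s
Transfer speed at r₁ (periapsis): v₁ₜ = √(GM(2/r₁ − 1/a_t)) = 4.82511 × 10^6 m/s
(a) ΔV₁ = v₁ₜ − v₁ = 1.0204 × 10^6 m/s ≈ 1020 km/s
Circular speed at r₂: v₂ = √(GM/r₂) = 1.8776 × 10^6 m/s
Transfer speed at r₂ (apoapsis): v₂ₜ = √(GM(2/r₂ − 1/a_t)) = 1.17509 × 10^6 m/s
(b) ΔV₂ = v₂ − v₂ₜ = 702512 m/s ≈ 702.5 km/s
(c) ΔV_total = ΔV₁ + ΔV₂ = 1.72291 × 10^6 m/s ≈ 1723 km/s

Final answer:
(a) ΔV₁ = 1020 km/s
(b) ΔV₂ = 702.5 km/s
(c) ΔV_total = 1723 km/s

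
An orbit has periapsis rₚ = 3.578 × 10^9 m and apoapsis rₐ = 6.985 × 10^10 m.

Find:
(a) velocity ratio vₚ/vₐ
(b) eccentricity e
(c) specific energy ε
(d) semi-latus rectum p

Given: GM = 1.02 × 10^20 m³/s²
rₚ = 3.578 × 10^9 m
rₐ = 6.985 × 10^10 m
GM = 1.02 × 10^20 m³/s²
a = (rₚ + rₐ)/2 = 3.6714 × 10^10 m
e = (rₐ − rₚ)/(rₐ + rₚ) = (6.6272 × 10^10) / (7.3428 × 10^10) = 0.902544
(a) vₚ/vₐ = rₐ/rₚ (angular momentum) = (6.985 × 10^10) / (3.578 × 10^9) = 19.5221 ≈ 19.52
(b) e = 0.902544 ≈ 0.9025
(c) 2a = 7.3428 × 10^10 m;  ε = −GM/(2a) = -1.38912 × 10^9 J/kg ≈ -1.389 GJ/kg
(d) 1 − e² = 0.185414;  p = a(1 − e²) = 3.6714 × 10^10 × 0.185414 = 6.8073 × 10^9 m ≈ 6.807 × 10^9 m

Final answer:
(a) velocity ratio vₚ/vₐ = 19.52
(b) eccentricity e = 0.9025
(c) specific energy ε = -1.389 GJ/kg
(d) semi-latus rectum p = 6.807 × 10^9 m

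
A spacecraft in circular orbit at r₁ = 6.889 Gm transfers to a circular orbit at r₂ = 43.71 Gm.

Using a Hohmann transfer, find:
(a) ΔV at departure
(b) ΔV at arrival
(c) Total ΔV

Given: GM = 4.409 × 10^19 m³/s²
r₁ = 6.889 Gm = 6.889 × 10^9 m
r₂ = 43.71 Gm = 4.371 × 10^10 m
GM = 4.409 × 10^19 m³/s²
Transfer ellipse: a_t = (r₁ + r₂)/2 = 2.52995 × 10^10 m
Circular speed at r₁: v₁ = √(GM/r₁) = 80000.4 m/s
Transfer speed at r₁ (periapsis): v₁ₜ = √(GM(2/r₁ − 1/a_t)) = 105154 m/s
(a) ΔV₁ = v₁ₜ − v₁ = 25153.8 m/s ≈ 25.15 km/s
Circular speed at r₂: v₂ = √(GM/r₂) = 31759.9 m/s
Transfer speed at r₂ (apoapsis): v₂ₜ = √(GM(2/r₂ − 1/a_t)) = 16573 m/s
(b) ΔV₂ = v₂ − v₂ₜ = 15186.9 m/s ≈ 15.19 km/s
(c) ΔV_total = ΔV₁ + ΔV₂ = 40340.7 m/s ≈ 40.34 km/s

Final answer:
(a) ΔV₁ = 25.15 km/s
(b) ΔV₂ = 15.19 km/s
(c) ΔV_total = 40.34 km/s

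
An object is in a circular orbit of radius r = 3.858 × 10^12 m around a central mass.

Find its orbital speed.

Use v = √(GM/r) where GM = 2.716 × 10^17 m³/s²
r = 3.858 × 10^12 m
GM = 2.716 × 10^17 m³/s²
GM/r = (2.716 × 10^17) / (3.858 × 10^12) = 70399.2 m²/s²
v = √(GM/r) = 265.328 m/s ≈ 265.3 m/s

Final answer: 265.3 m/s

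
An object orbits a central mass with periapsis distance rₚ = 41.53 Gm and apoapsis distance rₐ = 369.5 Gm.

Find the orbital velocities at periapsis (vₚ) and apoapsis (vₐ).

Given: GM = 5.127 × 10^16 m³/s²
rₚ = 41.53 Gm = 4.153 × 10^10 m
rₐ = 369.5 Gm = 3.695 × 10^11 m
GM = 5.127 × 10^16 m³/s²
a = (rₚ + rₐ)/2 = 2.05515 × 10^11 m
Vis-viva: v² = GM (2/r − 1/a)
vₚ² = 5.127 × 10^16 × (4.8158 × 10^-11 − 4.86582 × 10^-12) = 2.21959 × 10^6 m²/s²
vₚ = 1489.83 m/s ≈ 1.49 km/s
vₐ² = 5.127 × 10^16 × (5.41272 × 10^-12 − 4.86582 × 10^-12) = 28039.3 m²/s²
vₐ = 167.449 m/s ≈ 167.4 m/s

Final answer: vₚ = 1.49 km/s, vₐ = 167.4 m/s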